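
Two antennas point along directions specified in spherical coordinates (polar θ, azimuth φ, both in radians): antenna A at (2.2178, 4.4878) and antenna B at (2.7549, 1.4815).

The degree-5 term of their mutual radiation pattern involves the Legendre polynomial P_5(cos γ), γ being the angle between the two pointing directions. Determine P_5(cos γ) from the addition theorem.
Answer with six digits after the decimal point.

Term-by-term m-sum for l=5 (normalisation 4π/11 = 1.142397):
  [-5]  conj(Y_{5,-5})(Ω₁) = -0.135293-0.064996i ; Y_{5,-5}(Ω₂) = +0.001529-0.003194i ; Δ = -0.000414+0.000333i
  [-4]  conj(Y_{5,-4})(Ω₁) = -0.223362+0.280523i ; Y_{5,-4}(Ω₂) = -0.025761-0.009614i ; Δ = +0.008451-0.005079i
  [-3]  conj(Y_{5,-3})(Ω₁) = +0.248921+0.311773i ; Y_{5,-3}(Ω₂) = -0.033005+0.120244i ; Δ = -0.045705+0.019641i
  [-2]  conj(Y_{5,-2})(Ω₁) = +0.052786-0.025445i ; Y_{5,-2}(Ω₂) = +0.345644+0.062394i ; Δ = +0.019833-0.005501i
  [-1]  conj(Y_{5,-1})(Ω₁) = +0.074805+0.327458i ; Y_{5,-1}(Ω₂) = +0.047852-0.534457i ; Δ = +0.178592-0.024311i
  [+0]  conj(Y_{5,0})(Ω₁) = +0.149273-0.000000i ; Y_{5,0}(Ω₂) = -0.141866+0.000000i ; Δ = -0.021177+0.000000i
  [+1]  conj(Y_{5,1})(Ω₁) = -0.074805+0.327458i ; Y_{5,1}(Ω₂) = -0.047852-0.534457i ; Δ = +0.178592+0.024311i
  [+2]  conj(Y_{5,2})(Ω₁) = +0.052786+0.025445i ; Y_{5,2}(Ω₂) = +0.345644-0.062394i ; Δ = +0.019833+0.005501i
  [+3]  conj(Y_{5,3})(Ω₁) = -0.248921+0.311773i ; Y_{5,3}(Ω₂) = +0.033005+0.120244i ; Δ = -0.045705-0.019641i
  [+4]  conj(Y_{5,4})(Ω₁) = -0.223362-0.280523i ; Y_{5,4}(Ω₂) = -0.025761+0.009614i ; Δ = +0.008451+0.005079i
  [+5]  conj(Y_{5,5})(Ω₁) = +0.135293-0.064996i ; Y_{5,5}(Ω₂) = -0.001529-0.003194i ; Δ = -0.000414-0.000333i
Total Σ_m = +0.300336+0.000000i. Multiply by 1.142397: +0.343103+0.000000i. P_5(cos γ) = 0.343103

0.343103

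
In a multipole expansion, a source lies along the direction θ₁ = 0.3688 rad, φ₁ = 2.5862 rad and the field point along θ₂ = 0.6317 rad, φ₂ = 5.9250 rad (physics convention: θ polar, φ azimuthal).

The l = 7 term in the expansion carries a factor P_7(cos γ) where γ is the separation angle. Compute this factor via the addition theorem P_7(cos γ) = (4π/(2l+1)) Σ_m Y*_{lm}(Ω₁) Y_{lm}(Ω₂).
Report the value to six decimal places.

0.294001

Summing Y*_{l m}(θ₁,φ₁)·Y_{l m}(θ₂,φ₂) over m ∈ [−7, 7]; prefactor 4π/(2·7+1) = 0.837758:
  [-7]  conj(Y_{7,-7})(Ω₁) = 0.00029 - 0.00027j ; Y_{7,-7}(Ω₂) = -0.01009 + 0.00742j ; Δ = -0.00000 + 0.00000j
  [-6]  conj(Y_{7,-6})(Ω₁) = -0.00376 + 0.00073j ; Y_{7,-6}(Ω₂) = -0.03500 + 0.05361j ; Δ = 0.00009 - 0.00023j
  [-5]  conj(Y_{7,-5})(Ω₁) = 0.02152 + 0.00821j ; Y_{7,-5}(Ω₂) = -0.04296 + 0.19199j ; Δ = -0.00250 + 0.00378j
  [-4]  conj(Y_{7,-4})(Ω₁) = -0.05820 - 0.07644j ; Y_{7,-4}(Ω₂) = 0.05418 + 0.38995j ; Δ = 0.02665 - 0.02684j
  [-3]  conj(Y_{7,-3})(Ω₁) = 0.02657 + 0.27771j ; Y_{7,-3}(Ω₂) = 0.22423 + 0.41414j ; Δ = -0.10905 + 0.07327j
  [-2]  conj(Y_{7,-2})(Ω₁) = 0.23191 - 0.46807j ; Y_{7,-2}(Ω₂) = 0.13335 + 0.11610j ; Δ = 0.08527 - 0.03549j
  [-1]  conj(Y_{7,-1})(Ω₁) = -0.39704 + 0.24638j ; Y_{7,-1}(Ω₂) = -0.30123 - 0.11276j ; Δ = 0.14738 - 0.02945j
  [+0]  conj(Y_{7,0})(Ω₁) = -0.18983 + 0.00000j ; Y_{7,0}(Ω₂) = -0.29110 + 0.00000j ; Δ = 0.05526 + 0.00000j
  [+1]  conj(Y_{7,1})(Ω₁) = 0.39704 + 0.24638j ; Y_{7,1}(Ω₂) = 0.30123 - 0.11276j ; Δ = 0.14738 + 0.02945j
  [+2]  conj(Y_{7,2})(Ω₁) = 0.23191 + 0.46807j ; Y_{7,2}(Ω₂) = 0.13335 - 0.11610j ; Δ = 0.08527 + 0.03549j
  [+3]  conj(Y_{7,3})(Ω₁) = -0.02657 + 0.27771j ; Y_{7,3}(Ω₂) = -0.22423 + 0.41414j ; Δ = -0.10905 - 0.07327j
  [+4]  conj(Y_{7,4})(Ω₁) = -0.05820 + 0.07644j ; Y_{7,4}(Ω₂) = 0.05418 - 0.38995j ; Δ = 0.02665 + 0.02684j
  [+5]  conj(Y_{7,5})(Ω₁) = -0.02152 + 0.00821j ; Y_{7,5}(Ω₂) = 0.04296 + 0.19199j ; Δ = -0.00250 - 0.00378j
  [+6]  conj(Y_{7,6})(Ω₁) = -0.00376 - 0.00073j ; Y_{7,6}(Ω₂) = -0.03500 - 0.05361j ; Δ = 0.00009 + 0.00023j
  [+7]  conj(Y_{7,7})(Ω₁) = -0.00029 - 0.00027j ; Y_{7,7}(Ω₂) = 0.01009 + 0.00742j ; Δ = -0.00000 - 0.00000j
Σ over m = 0.35094 + 0.00000j; ×(4π/15) → 0.29400 + 0.00000j. Real part: 0.294001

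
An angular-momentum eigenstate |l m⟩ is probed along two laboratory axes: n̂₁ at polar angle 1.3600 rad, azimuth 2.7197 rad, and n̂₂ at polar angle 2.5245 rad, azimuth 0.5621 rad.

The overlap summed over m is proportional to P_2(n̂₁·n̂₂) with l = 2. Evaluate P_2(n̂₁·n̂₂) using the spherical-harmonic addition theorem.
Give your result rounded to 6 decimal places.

-0.148668

Addition theorem: P_2(cos γ) = (4π/5) Σ_m Y*_{lm}(Ω₁) Y_{lm}(Ω₂), m = −2…2:
  term(m=-2) = -0.01848 - 0.04406j   from Y*(Ω₁)=0.24549 - 0.27597j, Y(Ω₂)=0.05586 - 0.11666j
  term(m=-1) = 0.03191 - 0.04799j   from Y*(Ω₁)=-0.14421 + 0.06473j, Y(Ω₂)=-0.30850 + 0.19432j
  term(m=+0) = -0.08601 + 0.00000j   from Y*(Ω₁)=-0.27397 + 0.00000j, Y(Ω₂)=0.31395 + 0.00000j
  term(m=+1) = 0.03191 + 0.04799j   from Y*(Ω₁)=0.14421 + 0.06473j, Y(Ω₂)=0.30850 + 0.19432j
  term(m=+2) = -0.01848 + 0.04406j   from Y*(Ω₁)=0.24549 + 0.27597j, Y(Ω₂)=0.05586 + 0.11666j
Accumulated sum -0.05915 - 0.00000j; after 4π/(2l+1) scaling, -0.14867 - 0.00000j ⇒ P_2 = -0.148668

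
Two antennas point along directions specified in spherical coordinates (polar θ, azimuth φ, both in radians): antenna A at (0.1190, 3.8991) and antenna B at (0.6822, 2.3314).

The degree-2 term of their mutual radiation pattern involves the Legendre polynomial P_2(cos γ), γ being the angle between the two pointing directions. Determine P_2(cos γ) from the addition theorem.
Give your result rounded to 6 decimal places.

Expand P_2 via completeness: Σ_{m} conj(Y_{2,m}) at Ω₁ times Y_{2,m} at Ω₂ —
  m=-2: 0.00030 + 0.00544j × -0.00761 + 0.15337j = -0.00084 + 0.00001j  (running Σ = -0.00084 + 0.00001j)
  m=-1: -0.06617 - 0.06257j × -0.26063 - 0.27389j = 0.00011 + 0.03443j  (running Σ = -0.00073 + 0.03444j)
  m=0: 0.61745 + 0.00000j × 0.25465 + 0.00000j = 0.15723 + 0.00000j  (running Σ = 0.15650 + 0.03444j)
  m=1: 0.06617 - 0.06257j × 0.26063 - 0.27389j = 0.00011 - 0.03443j  (running Σ = 0.15661 + 0.00001j)
  m=2: 0.00030 - 0.00544j × -0.00761 - 0.15337j = -0.00084 - 0.00001j  (running Σ = 0.15577 - 0.00000j)
Accumulated sum 0.15577 - 0.00000j; after 4π/(2l+1) scaling, 0.39150 - 0.00000j ⇒ P_2 = 0.391499

0.391499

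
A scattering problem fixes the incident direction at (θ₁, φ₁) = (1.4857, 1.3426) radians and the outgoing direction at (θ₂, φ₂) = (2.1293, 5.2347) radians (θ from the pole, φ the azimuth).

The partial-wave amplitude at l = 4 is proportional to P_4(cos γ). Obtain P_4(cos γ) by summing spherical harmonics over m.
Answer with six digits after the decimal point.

Term-by-term m-sum for l=4 (normalisation 4π/9 = 1.396263):
  term(m=-4) = -0.098863-0.013888i   from Y*(Ω₁)=+0.266732-0.345096i, Y(Ω₂)=-0.113423-0.198812i
  term(m=-3) = -0.026792-0.033083i   from Y*(Ω₁)=-0.066545-0.081522i, Y(Ω₂)=+0.404537+0.001563i
  term(m=-2) = -0.005108+0.073078i   from Y*(Ω₁)=+0.283040-0.138962i, Y(Ω₂)=-0.116683+0.200904i
  term(m=-1) = +0.019004-0.017722i   from Y*(Ω₁)=-0.026732-0.115103i, Y(Ω₂)=+0.109704+0.190579i
  term(m=+0) = -0.083042+0.000000i   from Y*(Ω₁)=+0.294624-0.000000i, Y(Ω₂)=-0.281858+0.000000i
  term(m=+1) = +0.019004+0.017722i   from Y*(Ω₁)=+0.026732-0.115103i, Y(Ω₂)=-0.109704+0.190579i
  term(m=+2) = -0.005108-0.073078i   from Y*(Ω₁)=+0.283040+0.138962i, Y(Ω₂)=-0.116683-0.200904i
  term(m=+3) = -0.026792+0.033083i   from Y*(Ω₁)=+0.066545-0.081522i, Y(Ω₂)=-0.404537+0.001563i
  term(m=+4) = -0.098863+0.013888i   from Y*(Ω₁)=+0.266732+0.345096i, Y(Ω₂)=-0.113423+0.198812i
Σ over m = -0.306562+0.000000i; ×(4π/9) → -0.428041+0.000000i. Real part: -0.428041

-0.428041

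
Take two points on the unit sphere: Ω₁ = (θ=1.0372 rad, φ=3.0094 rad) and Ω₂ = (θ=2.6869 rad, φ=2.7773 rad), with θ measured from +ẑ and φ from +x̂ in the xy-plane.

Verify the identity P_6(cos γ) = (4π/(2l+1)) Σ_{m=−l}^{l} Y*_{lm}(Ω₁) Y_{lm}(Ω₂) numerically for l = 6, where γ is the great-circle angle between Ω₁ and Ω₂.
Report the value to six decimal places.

-0.261790

Summing Y*_{l m}(θ₁,φ₁)·Y_{l m}(θ₂,φ₂) over m ∈ [−6, 6]; prefactor 4π/(2·6+1) = 0.966644:
  term(m=-6) = 0.00012 + 0.00067j   from Y*(Ω₁)=0.13806 - 0.14022j, Y(Ω₂)=-0.00200 + 0.00283j
  term(m=-5) = -0.00395 - 0.00907j   from Y*(Ω₁)=-0.31790 + 0.24721j, Y(Ω₂)=-0.00609 + 0.02380j
  term(m=-4) = 0.02267 + 0.03030j   from Y*(Ω₁)=0.31246 - 0.18256j, Y(Ω₂)=0.01186 + 0.10390j
  term(m=-3) = 0.00729 + 0.00610j   from Y*(Ω₁)=0.03008 - 0.01260j, Y(Ω₂)=0.13403 + 0.25876j
  term(m=-2) = -0.15651 - 0.07836j   from Y*(Ω₁)=-0.33746 + 0.09136j, Y(Ω₂)=0.37354 + 0.33334j
  term(m=-1) = 0.03602 + 0.00851j   from Y*(Ω₁)=0.09882 - 0.01314j, Y(Ω₂)=0.34689 + 0.13227j
  term(m=+0) = -0.08211 + 0.00000j   from Y*(Ω₁)=0.32301 + 0.00000j, Y(Ω₂)=-0.25421 + 0.00000j
  term(m=+1) = 0.03602 - 0.00851j   from Y*(Ω₁)=-0.09882 - 0.01314j, Y(Ω₂)=-0.34689 + 0.13227j
  term(m=+2) = -0.15651 + 0.07836j   from Y*(Ω₁)=-0.33746 - 0.09136j, Y(Ω₂)=0.37354 - 0.33334j
  term(m=+3) = 0.00729 - 0.00610j   from Y*(Ω₁)=-0.03008 - 0.01260j, Y(Ω₂)=-0.13403 + 0.25876j
  term(m=+4) = 0.02267 - 0.03030j   from Y*(Ω₁)=0.31246 + 0.18256j, Y(Ω₂)=0.01186 - 0.10390j
  term(m=+5) = -0.00395 + 0.00907j   from Y*(Ω₁)=0.31790 + 0.24721j, Y(Ω₂)=0.00609 + 0.02380j
  term(m=+6) = 0.00012 - 0.00067j   from Y*(Ω₁)=0.13806 + 0.14022j, Y(Ω₂)=-0.00200 - 0.00283j
Total Σ_m = -0.27082 - 0.00000j. Multiply by 0.966644: -0.26179 - 0.00000j. P_6(cos γ) = -0.261790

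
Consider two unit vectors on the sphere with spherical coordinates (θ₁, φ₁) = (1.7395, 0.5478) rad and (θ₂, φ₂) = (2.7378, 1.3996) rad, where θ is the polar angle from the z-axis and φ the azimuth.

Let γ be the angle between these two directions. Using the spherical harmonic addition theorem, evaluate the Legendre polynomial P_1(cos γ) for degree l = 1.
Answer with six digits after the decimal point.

0.409509

Summing Y*_{l m}(θ₁,φ₁)·Y_{l m}(θ₂,φ₂) over m ∈ [−1, 1]; prefactor 4π/(2·1+1) = 4.188790:
  [-1]  conj(Y_{1,-1})(Ω₁) = +0.290752+0.177382i ; Y_{1,-1}(Ω₂) = +0.023126-0.133763i ; Δ = +0.030451-0.034790i
  [+0]  conj(Y_{1,0})(Ω₁) = -0.082039-0.000000i ; Y_{1,0}(Ω₂) = -0.449308+0.000000i ; Δ = +0.036861+0.000000i
  [+1]  conj(Y_{1,1})(Ω₁) = -0.290752+0.177382i ; Y_{1,1}(Ω₂) = -0.023126-0.133763i ; Δ = +0.030451+0.034790i
Accumulated sum +0.097763+0.000000i; after 4π/(2l+1) scaling, +0.409509+0.000000i ⇒ P_1 = 0.409509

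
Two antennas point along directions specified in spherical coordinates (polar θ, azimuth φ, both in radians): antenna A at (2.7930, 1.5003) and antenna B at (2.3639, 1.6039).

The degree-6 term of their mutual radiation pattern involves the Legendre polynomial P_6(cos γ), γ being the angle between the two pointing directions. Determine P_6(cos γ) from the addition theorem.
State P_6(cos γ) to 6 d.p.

-0.192905

Summing Y*_{l m}(θ₁,φ₁)·Y_{l m}(θ₂,φ₂) over m ∈ [−6, 6]; prefactor 4π/(2·6+1) = 0.966644:
  [-6]  conj(Y_{6,-6})(Ω₁) = -0.000700+0.000315i ; Y_{6,-6}(Ω₂) = -0.056503+0.011373i ; Δ = +0.000036-0.000026i
  [-5]  conj(Y_{6,-5})(Ω₁) = -0.002525-0.006864i ; Y_{6,-5}(Ω₂) = +0.033407+0.199989i ; Δ = +0.001288-0.000734i
  [-4]  conj(Y_{6,-4})(Ω₁) = +0.040663-0.011780i ; Y_{6,-4}(Ω₂) = +0.392962-0.052340i ; Δ = +0.015362-0.006757i
  [-3]  conj(Y_{6,-3})(Ω₁) = +0.034400+0.160223i ; Y_{6,-3}(Ω₂) = -0.041085-0.412344i ; Δ = +0.064654-0.020767i
  [-2]  conj(Y_{6,-2})(Ω₁) = -0.408168+0.057933i ; Y_{6,-2}(Ω₂) = -0.058801+0.003899i ; Δ = +0.023775-0.004998i
  [-1]  conj(Y_{6,-1})(Ω₁) = -0.039583-0.560560i ; Y_{6,-1}(Ω₂) = -0.011759-0.355077i ; Δ = -0.198576+0.020646i
  [+0]  conj(Y_{6,0})(Ω₁) = +0.074856-0.000000i ; Y_{6,0}(Ω₂) = -0.168852+0.000000i ; Δ = -0.012640+0.000000i
  [+1]  conj(Y_{6,1})(Ω₁) = +0.039583-0.560560i ; Y_{6,1}(Ω₂) = +0.011759-0.355077i ; Δ = -0.198576-0.020646i
  [+2]  conj(Y_{6,2})(Ω₁) = -0.408168-0.057933i ; Y_{6,2}(Ω₂) = -0.058801-0.003899i ; Δ = +0.023775+0.004998i
  [+3]  conj(Y_{6,3})(Ω₁) = -0.034400+0.160223i ; Y_{6,3}(Ω₂) = +0.041085-0.412344i ; Δ = +0.064654+0.020767i
  [+4]  conj(Y_{6,4})(Ω₁) = +0.040663+0.011780i ; Y_{6,4}(Ω₂) = +0.392962+0.052340i ; Δ = +0.015362+0.006757i
  [+5]  conj(Y_{6,5})(Ω₁) = +0.002525-0.006864i ; Y_{6,5}(Ω₂) = -0.033407+0.199989i ; Δ = +0.001288+0.000734i
  [+6]  conj(Y_{6,6})(Ω₁) = -0.000700-0.000315i ; Y_{6,6}(Ω₂) = -0.056503-0.011373i ; Δ = +0.000036+0.000026i
Σ over m = -0.199562-0.000000i; ×(4π/13) → -0.192905-0.000000i. Real part: -0.192905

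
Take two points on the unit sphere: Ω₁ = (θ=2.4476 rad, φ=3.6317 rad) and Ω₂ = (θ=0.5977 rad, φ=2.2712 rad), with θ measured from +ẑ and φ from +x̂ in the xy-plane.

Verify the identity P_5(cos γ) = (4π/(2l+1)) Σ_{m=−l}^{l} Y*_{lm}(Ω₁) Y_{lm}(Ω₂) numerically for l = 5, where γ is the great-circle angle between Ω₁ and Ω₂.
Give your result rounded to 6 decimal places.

0.053670

Addition theorem: P_5(cos γ) = (4π/11) Σ_m Y*_{lm}(Ω₁) Y_{lm}(Ω₂), m = −5…5:
  [-5]  conj(Y_{5,-5})(Ω₁) = (0.038286, -0.031667) ; Y_{5,-5}(Ω₂) = (0.009238, 0.024510) ; Δ = (0.001130, 0.000646)
  [-4]  conj(Y_{5,-4})(Ω₁) = (0.071725, -0.174673) ; Y_{5,-4}(Ω₂) = (-0.114708, -0.040574) ; Δ = (-0.015315, 0.017126)
  [-3]  conj(Y_{5,-3})(Ω₁) = (-0.039207, -0.388909) ; Y_{5,-3}(Ω₂) = (0.273868, -0.160616) ; Δ = (-0.073203, -0.100212)
  [-2]  conj(Y_{5,-2})(Ω₁) = (-0.229319, -0.342063) ; Y_{5,-2}(Ω₂) = (-0.078803, 0.459104) ; Δ = (0.175114, -0.078326)
  [-1]  conj(Y_{5,-1})(Ω₁) = (-0.010806, -0.005765) ; Y_{5,-1}(Ω₂) = (-0.143929, -0.170738) ; Δ = (0.000571, 0.002675)
  [+0]  conj(Y_{5,0})(Ω₁) = (0.392479, -0.000000) ; Y_{5,0}(Ω₂) = (-0.330245, 0.000000) ; Δ = (-0.129614, 0.000000)
  [+1]  conj(Y_{5,1})(Ω₁) = (0.010806, -0.005765) ; Y_{5,1}(Ω₂) = (0.143929, -0.170738) ; Δ = (0.000571, -0.002675)
  [+2]  conj(Y_{5,2})(Ω₁) = (-0.229319, 0.342063) ; Y_{5,2}(Ω₂) = (-0.078803, -0.459104) ; Δ = (0.175114, 0.078326)
  [+3]  conj(Y_{5,3})(Ω₁) = (0.039207, -0.388909) ; Y_{5,3}(Ω₂) = (-0.273868, -0.160616) ; Δ = (-0.073203, 0.100212)
  [+4]  conj(Y_{5,4})(Ω₁) = (0.071725, 0.174673) ; Y_{5,4}(Ω₂) = (-0.114708, 0.040574) ; Δ = (-0.015315, -0.017126)
  [+5]  conj(Y_{5,5})(Ω₁) = (-0.038286, -0.031667) ; Y_{5,5}(Ω₂) = (-0.009238, 0.024510) ; Δ = (0.001130, -0.000646)
Total Σ_m = (0.046980, 0.000000). Multiply by 1.142397: (0.053670, 0.000000). P_5(cos γ) = 0.053670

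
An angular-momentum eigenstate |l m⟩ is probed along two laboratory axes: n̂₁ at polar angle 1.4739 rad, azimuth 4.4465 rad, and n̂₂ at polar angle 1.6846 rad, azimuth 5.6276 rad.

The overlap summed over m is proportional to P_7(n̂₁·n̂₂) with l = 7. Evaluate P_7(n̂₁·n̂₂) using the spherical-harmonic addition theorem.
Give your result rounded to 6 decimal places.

Term-by-term m-sum for l=7 (normalisation 4π/15 = 0.837758):
  m=-7: 0.46359 - 0.13856j × -0.05876 - 0.47421j = -0.09295 - 0.21169j  (running Σ = -0.09295 - 0.21169j)
  m=-6: 0.00432 + 0.17592j × 0.14355 + 0.14544j = -0.02497 + 0.02588j  (running Σ = -0.11791 - 0.18581j)
  m=-5: 0.30567 + 0.07524j × 0.29292 + 0.04018j = 0.08651 + 0.03432j  (running Σ = -0.03140 - 0.15149j)
  m=-4: -0.09742 + 0.17529j × -0.19967 + 0.11413j = -0.00055 - 0.04612j  (running Σ = -0.03195 - 0.19761j)
  m=-3: 0.18697 + 0.18244j × -0.09092 + 0.21750j = -0.05668 + 0.02408j  (running Σ = -0.08863 - 0.17353j)
  m=-2: -0.18072 + 0.10632j × -0.06126 - 0.23061j = 0.03559 + 0.03516j  (running Σ = -0.05304 - 0.13837j)
  m=-1: 0.06314 + 0.23183j × -0.16804 - 0.12924j = 0.01935 - 0.04712j  (running Σ = -0.03369 - 0.18548j)
  m=0: -0.21214 + 0.00000j × 0.24079 + 0.00000j = -0.05108 + 0.00000j  (running Σ = -0.08477 - 0.18548j)
  m=1: -0.06314 + 0.23183j × 0.16804 - 0.12924j = 0.01935 + 0.04712j  (running Σ = -0.06542 - 0.13837j)
  m=2: -0.18072 - 0.10632j × -0.06126 + 0.23061j = 0.03559 - 0.03516j  (running Σ = -0.02983 - 0.17353j)
  m=3: -0.18697 + 0.18244j × 0.09092 + 0.21750j = -0.05668 - 0.02408j  (running Σ = -0.08651 - 0.19761j)
  m=4: -0.09742 - 0.17529j × -0.19967 - 0.11413j = -0.00055 + 0.04612j  (running Σ = -0.08706 - 0.15149j)
  m=5: -0.30567 + 0.07524j × -0.29292 + 0.04018j = 0.08651 - 0.03432j  (running Σ = -0.00055 - 0.18581j)
  m=6: 0.00432 - 0.17592j × 0.14355 - 0.14544j = -0.02497 - 0.02588j  (running Σ = -0.02552 - 0.21169j)
  m=7: -0.46359 - 0.13856j × 0.05876 - 0.47421j = -0.09295 + 0.21169j  (running Σ = -0.11846 + 0.00000j)
Accumulated sum -0.11846 + 0.00000j; after 4π/(2l+1) scaling, -0.09924 + 0.00000j ⇒ P_7 = -0.099242

-0.099242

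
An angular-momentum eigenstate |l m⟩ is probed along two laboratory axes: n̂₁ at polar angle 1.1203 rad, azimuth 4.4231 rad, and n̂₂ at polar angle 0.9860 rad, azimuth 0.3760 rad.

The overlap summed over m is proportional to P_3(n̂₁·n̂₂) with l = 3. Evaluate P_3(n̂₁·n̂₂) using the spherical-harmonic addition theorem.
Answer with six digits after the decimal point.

0.306772

Addition theorem: P_3(cos γ) = (4π/7) Σ_m Y*_{lm}(Ω₁) Y_{lm}(Ω₂), m = −3…3:
  term(m=-3) = +0.067073-0.030362i   from Y*(Ω₁)=+0.232235+0.196775i, Y(Ω₂)=+0.103636-0.218549i
  term(m=-2) = -0.033654+0.137391i   from Y*(Ω₁)=-0.301928+0.197201i, Y(Ω₂)=+0.286465-0.267942i
  term(m=-1) = +0.001320+0.001682i   from Y*(Ω₁)=+0.004322+0.014522i, Y(Ω₂)=+0.131261-0.051820i
  term(m=+0) = +0.101406+0.000000i   from Y*(Ω₁)=-0.333433-0.000000i, Y(Ω₂)=-0.304128+0.000000i
  term(m=+1) = +0.001320-0.001682i   from Y*(Ω₁)=-0.004322+0.014522i, Y(Ω₂)=-0.131261-0.051820i
  term(m=+2) = -0.033654-0.137391i   from Y*(Ω₁)=-0.301928-0.197201i, Y(Ω₂)=+0.286465+0.267942i
  term(m=+3) = +0.067073+0.030362i   from Y*(Ω₁)=-0.232235+0.196775i, Y(Ω₂)=-0.103636-0.218549i
Σ over m = +0.170885+0.000000i; ×(4π/7) → +0.306772+0.000000i. Real part: 0.306772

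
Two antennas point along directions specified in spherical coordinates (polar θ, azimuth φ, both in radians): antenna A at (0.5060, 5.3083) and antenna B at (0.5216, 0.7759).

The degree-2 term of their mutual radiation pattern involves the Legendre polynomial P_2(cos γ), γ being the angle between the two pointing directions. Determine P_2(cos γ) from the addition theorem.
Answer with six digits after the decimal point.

0.267145

Expand P_2 via completeness: Σ_{m} conj(Y_{2,m}) at Ω₁ times Y_{2,m} at Ω₂ —
  term(m=-2) = -0.00814 + 0.00307j   from Y*(Ω₁)=-0.03357 - 0.08430j, Y(Ω₂)=0.00182 - 0.09588j
  term(m=-1) = -0.01957 - 0.10754j   from Y*(Ω₁)=0.18382 - 0.27107j, Y(Ω₂)=0.23823 - 0.23374j
  term(m=+0) = 0.16172 + 0.00000j   from Y*(Ω₁)=0.40851 + 0.00000j, Y(Ω₂)=0.39588 + 0.00000j
  term(m=+1) = -0.01957 + 0.10754j   from Y*(Ω₁)=-0.18382 - 0.27107j, Y(Ω₂)=-0.23823 - 0.23374j
  term(m=+2) = -0.00814 - 0.00307j   from Y*(Ω₁)=-0.03357 + 0.08430j, Y(Ω₂)=0.00182 + 0.09588j
Accumulated sum 0.10629 + 0.00000j; after 4π/(2l+1) scaling, 0.26714 + 0.00000j ⇒ P_2 = 0.267145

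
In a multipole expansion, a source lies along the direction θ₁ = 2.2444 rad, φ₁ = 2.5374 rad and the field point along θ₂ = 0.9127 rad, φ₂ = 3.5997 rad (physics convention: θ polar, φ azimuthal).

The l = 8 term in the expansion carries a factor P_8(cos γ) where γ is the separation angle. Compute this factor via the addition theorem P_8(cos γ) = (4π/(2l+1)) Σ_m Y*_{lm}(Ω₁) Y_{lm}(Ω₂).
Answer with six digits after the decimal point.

Addition theorem: P_8(cos γ) = (4π/17) Σ_m Y*_{lm}(Ω₁) Y_{lm}(Ω₂), m = −8…8:
  term(m=-8) = -0.003411-0.004540i   from Y*(Ω₁)=+0.008674+0.071245i, Y(Ω₂)=-0.068531+0.039536i
  term(m=-7) = -0.022750+0.051234i   from Y*(Ω₁)=-0.106426+0.202917i, Y(Ω₂)=+0.244132-0.015930i
  term(m=-6) = +0.175931-0.015986i   from Y*(Ω₁)=-0.367447+0.192964i, Y(Ω₂)=-0.393203-0.162985i
  term(m=-5) = -0.095265-0.139514i   from Y*(Ω₁)=-0.416658-0.050506i, Y(Ω₂)=+0.265330+0.302678i
  term(m=-4) = -0.002003+0.004011i   from Y*(Ω₁)=-0.068531-0.060693i, Y(Ω₂)=-0.012667-0.047307i
  term(m=-3) = +0.105700-0.004792i   from Y*(Ω₁)=+0.075485+0.306097i, Y(Ω₂)=+0.065516-0.329158i
  term(m=-2) = -0.034231-0.055359i   from Y*(Ω₁)=-0.096830+0.255380i, Y(Ω₂)=-0.145090+0.189053i
  term(m=-1) = -0.023377+0.041940i   from Y*(Ω₁)=+0.166163-0.114704i, Y(Ω₂)=-0.213287+0.105170i
  term(m=+0) = +0.085520+0.000000i   from Y*(Ω₁)=+0.307285-0.000000i, Y(Ω₂)=+0.278309+0.000000i
  term(m=+1) = -0.023377-0.041940i   from Y*(Ω₁)=-0.166163-0.114704i, Y(Ω₂)=+0.213287+0.105170i
  term(m=+2) = -0.034231+0.055359i   from Y*(Ω₁)=-0.096830-0.255380i, Y(Ω₂)=-0.145090-0.189053i
  term(m=+3) = +0.105700+0.004792i   from Y*(Ω₁)=-0.075485+0.306097i, Y(Ω₂)=-0.065516-0.329158i
  term(m=+4) = -0.002003-0.004011i   from Y*(Ω₁)=-0.068531+0.060693i, Y(Ω₂)=-0.012667+0.047307i
  term(m=+5) = -0.095265+0.139514i   from Y*(Ω₁)=+0.416658-0.050506i, Y(Ω₂)=-0.265330+0.302678i
  term(m=+6) = +0.175931+0.015986i   from Y*(Ω₁)=-0.367447-0.192964i, Y(Ω₂)=-0.393203+0.162985i
  term(m=+7) = -0.022750-0.051234i   from Y*(Ω₁)=+0.106426+0.202917i, Y(Ω₂)=-0.244132-0.015930i
  term(m=+8) = -0.003411+0.004540i   from Y*(Ω₁)=+0.008674-0.071245i, Y(Ω₂)=-0.068531-0.039536i
Σ over m = +0.286708-0.000000i; ×(4π/17) → +0.211934-0.000000i. Real part: 0.211934

0.211934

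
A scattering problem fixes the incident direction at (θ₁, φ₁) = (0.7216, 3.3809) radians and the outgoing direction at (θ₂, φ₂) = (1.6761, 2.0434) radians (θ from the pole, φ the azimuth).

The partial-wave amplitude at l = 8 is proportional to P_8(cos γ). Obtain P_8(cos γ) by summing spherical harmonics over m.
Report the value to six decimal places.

0.222555

Term-by-term m-sum for l=8 (normalisation 4π/17 = 0.739198):
  [-8]  conj(Y_{8,-8})(Ω₁) = -0.00630 + 0.01760j ; Y_{8,-8}(Ω₂) = -0.39568 + 0.29413j ; Δ = -0.00268 - 0.00882j
  [-7]  conj(Y_{8,-7})(Ω₁) = 0.00885 - 0.08450j ; Y_{8,-7}(Ω₂) = 0.03457 + 0.20555j ; Δ = 0.01768 - 0.00110j
  [-6]  conj(Y_{8,-6})(Ω₁) = 0.03137 + 0.23104j ; Y_{8,-6}(Ω₂) = -0.28964 - 0.09149j ; Δ = 0.01205 - 0.06979j
  [-5]  conj(Y_{8,-5})(Ω₁) = -0.15313 - 0.38986j ; Y_{8,-5}(Ω₂) = -0.16546 + 0.16773j ; Δ = 0.09073 + 0.03882j
  [-4]  conj(Y_{8,-4})(Ω₁) = 0.25944 + 0.36839j ; Y_{8,-4}(Ω₂) = -0.07492 - 0.22637j ; Δ = 0.06396 - 0.08633j
  [-3]  conj(Y_{8,-3})(Ω₁) = -0.10464 - 0.09140j ; Y_{8,-3}(Ω₂) = -0.24250 - 0.03739j ; Δ = 0.02196 + 0.02608j
  [-2]  conj(Y_{8,-2})(Ω₁) = -0.27782 - 0.14415j ; Y_{8,-2}(Ω₂) = 0.12191 - 0.16877j ; Δ = -0.05820 + 0.02931j
  [-1]  conj(Y_{8,-1})(Ω₁) = 0.29628 + 0.07229j ; Y_{8,-1}(Ω₂) = -0.11324 - 0.22151j ; Δ = -0.01754 - 0.07381j
  [+0]  conj(Y_{8,0})(Ω₁) = 0.22692 + 0.00000j ; Y_{8,0}(Ω₂) = 0.19909 + 0.00000j ; Δ = 0.04518 + 0.00000j
  [+1]  conj(Y_{8,1})(Ω₁) = -0.29628 + 0.07229j ; Y_{8,1}(Ω₂) = 0.11324 - 0.22151j ; Δ = -0.01754 + 0.07381j
  [+2]  conj(Y_{8,2})(Ω₁) = -0.27782 + 0.14415j ; Y_{8,2}(Ω₂) = 0.12191 + 0.16877j ; Δ = -0.05820 - 0.02931j
  [+3]  conj(Y_{8,3})(Ω₁) = 0.10464 - 0.09140j ; Y_{8,3}(Ω₂) = 0.24250 - 0.03739j ; Δ = 0.02196 - 0.02608j
  [+4]  conj(Y_{8,4})(Ω₁) = 0.25944 - 0.36839j ; Y_{8,4}(Ω₂) = -0.07492 + 0.22637j ; Δ = 0.06396 + 0.08633j
  [+5]  conj(Y_{8,5})(Ω₁) = 0.15313 - 0.38986j ; Y_{8,5}(Ω₂) = 0.16546 + 0.16773j ; Δ = 0.09073 - 0.03882j
  [+6]  conj(Y_{8,6})(Ω₁) = 0.03137 - 0.23104j ; Y_{8,6}(Ω₂) = -0.28964 + 0.09149j ; Δ = 0.01205 + 0.06979j
  [+7]  conj(Y_{8,7})(Ω₁) = -0.00885 - 0.08450j ; Y_{8,7}(Ω₂) = -0.03457 + 0.20555j ; Δ = 0.01768 + 0.00110j
  [+8]  conj(Y_{8,8})(Ω₁) = -0.00630 - 0.01760j ; Y_{8,8}(Ω₂) = -0.39568 - 0.29413j ; Δ = -0.00268 + 0.00882j
Σ over m = 0.30108 - 0.00000j; ×(4π/17) → 0.22256 - 0.00000j. Real part: 0.222555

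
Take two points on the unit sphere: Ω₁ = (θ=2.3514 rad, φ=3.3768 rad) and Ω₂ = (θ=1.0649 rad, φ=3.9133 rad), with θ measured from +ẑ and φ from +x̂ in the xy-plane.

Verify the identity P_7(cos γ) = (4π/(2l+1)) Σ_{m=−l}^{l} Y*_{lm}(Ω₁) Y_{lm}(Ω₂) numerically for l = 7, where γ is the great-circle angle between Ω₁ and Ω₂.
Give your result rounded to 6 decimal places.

-0.292029

Addition theorem: P_7(cos γ) = (4π/15) Σ_m Y*_{lm}(Ω₁) Y_{lm}(Ω₂), m = −7…7:
  m=-7: 0.00345 - 0.04557j × -0.12467 - 0.15118j = -0.00732 + 0.00516j  (running Σ = -0.00732 + 0.00516j)
  m=-6: -0.02691 - 0.16721j × -0.03333 + 0.40481j = 0.06858 - 0.00532j  (running Σ = 0.06126 - 0.00016j)
  m=-5: -0.13892 - 0.33345j × 0.29079 - 0.25348j = -0.12492 - 0.06175j  (running Σ = -0.06366 - 0.06191j)
  m=-4: -0.26650 - 0.36554j × -0.01097 - 0.00060j = 0.00270 + 0.00417j  (running Σ = -0.06095 - 0.05774j)
  m=-3: -0.16262 - 0.13854j × -0.23142 - 0.25126j = 0.00282 + 0.07292j  (running Σ = -0.05813 + 0.01518j)
  m=-2: 0.21823 + 0.11097j × -0.00468 + 0.17082j = -0.01998 + 0.03676j  (running Σ = -0.07810 + 0.05194j)
  m=-1: 0.32827 + 0.07867j × -0.19865 + 0.19329j = -0.08042 + 0.04782j  (running Σ = -0.15852 + 0.09976j)
  m=0: -0.15105 + 0.00000j × 0.20884 + 0.00000j = -0.03155 + 0.00000j  (running Σ = -0.19007 + 0.09976j)
  m=1: -0.32827 + 0.07867j × 0.19865 + 0.19329j = -0.08042 - 0.04782j  (running Σ = -0.27048 + 0.05194j)
  m=2: 0.21823 - 0.11097j × -0.00468 - 0.17082j = -0.01998 - 0.03676j  (running Σ = -0.29046 + 0.01518j)
  m=3: 0.16262 - 0.13854j × 0.23142 - 0.25126j = 0.00282 - 0.07292j  (running Σ = -0.28763 - 0.05774j)
  m=4: -0.26650 + 0.36554j × -0.01097 + 0.00060j = 0.00270 - 0.00417j  (running Σ = -0.28493 - 0.06191j)
  m=5: 0.13892 - 0.33345j × -0.29079 - 0.25348j = -0.12492 + 0.06175j  (running Σ = -0.40985 - 0.00016j)
  m=6: -0.02691 + 0.16721j × -0.03333 - 0.40481j = 0.06858 + 0.00532j  (running Σ = -0.34126 + 0.00516j)
  m=7: -0.00345 - 0.04557j × 0.12467 - 0.15118j = -0.00732 - 0.00516j  (running Σ = -0.34858 + 0.00000j)
Σ over m = -0.34858 + 0.00000j; ×(4π/15) → -0.29203 + 0.00000j. Real part: -0.292029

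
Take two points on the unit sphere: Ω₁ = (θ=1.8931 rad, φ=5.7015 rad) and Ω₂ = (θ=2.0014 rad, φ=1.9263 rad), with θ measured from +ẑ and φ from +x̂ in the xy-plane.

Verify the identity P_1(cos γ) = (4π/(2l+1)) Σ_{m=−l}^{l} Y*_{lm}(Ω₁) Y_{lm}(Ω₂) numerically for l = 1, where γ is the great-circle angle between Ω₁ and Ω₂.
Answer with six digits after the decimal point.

Expand P_1 via completeness: Σ_{m} conj(Y_{1,m}) at Ω₁ times Y_{1,m} at Ω₂ —
  term(m=-1) = (-0.082914, -0.060913)   from Y*(Ω₁)=(0.273809, -0.180051), Y(Ω₂)=(-0.109276, -0.294324)
  term(m=+0) = (0.031565, 0.000000)   from Y*(Ω₁)=(-0.154766, -0.000000), Y(Ω₂)=(-0.203952, 0.000000)
  term(m=+1) = (-0.082914, 0.060913)   from Y*(Ω₁)=(-0.273809, -0.180051), Y(Ω₂)=(0.109276, -0.294324)
Total Σ_m = (-0.134264, 0.000000). Multiply by 4.188790: (-0.562402, 0.000000). P_1(cos γ) = -0.562402

-0.562402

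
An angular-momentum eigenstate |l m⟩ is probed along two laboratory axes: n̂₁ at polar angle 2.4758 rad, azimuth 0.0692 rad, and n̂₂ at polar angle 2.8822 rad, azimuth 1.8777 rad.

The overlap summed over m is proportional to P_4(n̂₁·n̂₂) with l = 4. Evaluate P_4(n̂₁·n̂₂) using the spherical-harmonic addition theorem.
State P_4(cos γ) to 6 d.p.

-0.390008

Expand P_4 via completeness: Σ_{m} conj(Y_{4,m}) at Ω₁ times Y_{4,m} at Ω₂ —
  m=-4: (0.061966, 0.017604) × (0.000644, -0.001804) = (0.000072, -0.000100)  (running Σ = (0.000072, -0.000100))
  m=-3: (-0.226996, -0.047813) × (-0.016251, -0.012356) = (0.003098, 0.003582)  (running Σ = (0.003170, 0.003481))
  m=-2: (0.420857, 0.058621) × (-0.099659, 0.070220) = (-0.046058, 0.023710)  (running Σ = (-0.042889, 0.027192))
  m=-1: (-0.304747, -0.021122) × (0.125413, 0.395728) = (-0.029861, -0.123246)  (running Σ = (-0.072749, -0.096055))
  m=0: (-0.229179, -0.000000) × (0.583929, 0.000000) = (-0.133824, -0.000000)  (running Σ = (-0.206573, -0.096055))
  m=1: (0.304747, -0.021122) × (-0.125413, 0.395728) = (-0.029861, 0.123246)  (running Σ = (-0.236434, 0.027192))
  m=2: (0.420857, -0.058621) × (-0.099659, -0.070220) = (-0.046058, -0.023710)  (running Σ = (-0.282492, 0.003481))
  m=3: (0.226996, -0.047813) × (0.016251, -0.012356) = (0.003098, -0.003582)  (running Σ = (-0.279394, -0.000100))
  m=4: (0.061966, -0.017604) × (0.000644, 0.001804) = (0.000072, 0.000100)  (running Σ = (-0.279322, -0.000000))
Accumulated sum (-0.279322, -0.000000); after 4π/(2l+1) scaling, (-0.390008, -0.000000) ⇒ P_4 = -0.390008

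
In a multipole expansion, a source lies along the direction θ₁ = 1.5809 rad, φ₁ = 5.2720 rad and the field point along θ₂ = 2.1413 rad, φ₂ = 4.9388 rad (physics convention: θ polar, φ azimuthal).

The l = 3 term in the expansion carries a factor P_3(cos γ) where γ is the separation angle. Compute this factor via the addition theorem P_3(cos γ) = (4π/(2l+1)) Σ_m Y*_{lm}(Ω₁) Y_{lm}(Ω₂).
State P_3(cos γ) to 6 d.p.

0.082498

Term-by-term m-sum for l=3 (normalisation 4π/7 = 1.795196):
  term(m=-3) = 0.05610 + 0.08729j   from Y*(Ω₁)=-0.41473 - 0.04498j, Y(Ω₂)=-0.15625 - 0.19353j
  term(m=-2) = 0.00317 + 0.00250j   from Y*(Ω₁)=0.00451 + 0.00929j, Y(Ω₂)=0.35155 - 0.17104j
  term(m=-1) = -0.03805 - 0.01317j   from Y*(Ω₁)=-0.17147 + 0.27373j, Y(Ω₂)=0.02798 + 0.12148j
  term(m=+0) = 0.00351 + 0.00000j   from Y*(Ω₁)=0.01131 + 0.00000j, Y(Ω₂)=0.31071 + 0.00000j
  term(m=+1) = -0.03805 + 0.01317j   from Y*(Ω₁)=0.17147 + 0.27373j, Y(Ω₂)=-0.02798 + 0.12148j
  term(m=+2) = 0.00317 - 0.00250j   from Y*(Ω₁)=0.00451 - 0.00929j, Y(Ω₂)=0.35155 + 0.17104j
  term(m=+3) = 0.05610 - 0.08729j   from Y*(Ω₁)=0.41473 - 0.04498j, Y(Ω₂)=0.15625 - 0.19353j
Σ over m = 0.04595 + 0.00000j; ×(4π/7) → 0.08250 + 0.00000j. Real part: 0.082498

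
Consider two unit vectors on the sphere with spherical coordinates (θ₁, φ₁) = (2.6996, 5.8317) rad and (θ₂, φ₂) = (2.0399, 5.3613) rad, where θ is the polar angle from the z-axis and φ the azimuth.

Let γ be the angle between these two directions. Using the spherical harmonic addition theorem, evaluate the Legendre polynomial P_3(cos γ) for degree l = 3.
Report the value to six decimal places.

Term-by-term m-sum for l=3 (normalisation 4π/7 = 1.795196):
  term(m=-3) = +0.001536+0.009545i   from Y*(Ω₁)=+0.007009-0.031891i, Y(Ω₂)=-0.275413+0.108708i
  term(m=-2) = +0.036603+0.050203i   from Y*(Ω₁)=-0.104668+0.132706i, Y(Ω₂)=+0.099103-0.353985i
  term(m=-1) = +0.002401+0.001221i   from Y*(Ω₁)=+0.383754-0.186078i, Y(Ω₂)=+0.003817+0.005033i
  term(m=+0) = -0.122158-0.000000i   from Y*(Ω₁)=-0.366049-0.000000i, Y(Ω₂)=+0.333719+0.000000i
  term(m=+1) = +0.002401-0.001221i   from Y*(Ω₁)=-0.383754-0.186078i, Y(Ω₂)=-0.003817+0.005033i
  term(m=+2) = +0.036603-0.050203i   from Y*(Ω₁)=-0.104668-0.132706i, Y(Ω₂)=+0.099103+0.353985i
  term(m=+3) = +0.001536-0.009545i   from Y*(Ω₁)=-0.007009-0.031891i, Y(Ω₂)=+0.275413+0.108708i
Total Σ_m = -0.041075+0.000000i. Multiply by 1.795196: -0.073738+0.000000i. P_3(cos γ) = -0.073738

-0.073738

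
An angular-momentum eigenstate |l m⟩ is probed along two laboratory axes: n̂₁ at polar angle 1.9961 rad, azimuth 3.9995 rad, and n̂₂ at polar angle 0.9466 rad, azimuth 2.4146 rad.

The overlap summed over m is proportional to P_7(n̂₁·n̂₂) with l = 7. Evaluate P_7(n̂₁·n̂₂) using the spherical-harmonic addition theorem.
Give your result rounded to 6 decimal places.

Expand P_7 via completeness: Σ_{m} conj(Y_{7,m}) at Ω₁ times Y_{7,m} at Ω₂ —
  m=-7: Y*=(-0.250243, 0.071372)  Y=(-0.042589, 0.107703)  product (0.002971, -0.029991)
  m=-6: Y*=(-0.185872, 0.399937)  Y=(-0.107154, -0.293155)  product (0.137161, 0.011635)
  m=-5: Y*=(0.114558, 0.254574)  Y=(0.391124, 0.210317)  product (-0.008735, 0.123663)
  m=-4: Y*=(-0.157199, -0.046917)  Y=(-0.260565, 0.062006)  product (0.043870, 0.002478)
  m=-3: Y*=(-0.288431, 0.184010)  Y=(-0.096854, 0.138523)  product (0.002446, -0.057776)
  m=-2: Y*=(0.003237, -0.022165)  Y=(-0.041322, -0.352143)  product (-0.007939, -0.000224)
  m=-1: Y*=(-0.218925, -0.253220)  Y=(-0.017659, -0.015708)  product (-0.000112, 0.007911)
  m=+0: Y*=(-0.018525, -0.000000)  Y=(0.352719, 0.000000)  product (-0.006534, -0.000000)
  m=+1: Y*=(0.218925, -0.253220)  Y=(0.017659, -0.015708)  product (-0.000112, -0.007911)
  m=+2: Y*=(0.003237, 0.022165)  Y=(-0.041322, 0.352143)  product (-0.007939, 0.000224)
  m=+3: Y*=(0.288431, 0.184010)  Y=(0.096854, 0.138523)  product (0.002446, 0.057776)
  m=+4: Y*=(-0.157199, 0.046917)  Y=(-0.260565, -0.062006)  product (0.043870, -0.002478)
  m=+5: Y*=(-0.114558, 0.254574)  Y=(-0.391124, 0.210317)  product (-0.008735, -0.123663)
  m=+6: Y*=(-0.185872, -0.399937)  Y=(-0.107154, 0.293155)  product (0.137161, -0.011635)
  m=+7: Y*=(0.250243, 0.071372)  Y=(0.042589, 0.107703)  product (0.002971, 0.029991)
Σ over m = (0.332789, -0.000000); ×(4π/15) → (0.278796, -0.000000). Real part: 0.278796

0.278796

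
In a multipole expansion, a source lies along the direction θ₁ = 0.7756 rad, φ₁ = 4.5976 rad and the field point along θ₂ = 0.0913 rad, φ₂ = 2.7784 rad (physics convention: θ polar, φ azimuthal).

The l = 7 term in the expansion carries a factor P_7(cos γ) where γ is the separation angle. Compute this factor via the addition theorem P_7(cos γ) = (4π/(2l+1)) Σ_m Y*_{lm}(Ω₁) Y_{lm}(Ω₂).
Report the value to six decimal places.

Expand P_7 via completeness: Σ_{m} conj(Y_{7,m}) at Ω₁ times Y_{7,m} at Ω₂ —
  m=-7: Y*=0.02968 + 0.02863j  Y=0.00000 - 0.00000j  product 0.00000 + 0.00000j
  m=-6: Y*=-0.12149 + 0.10001j  Y=-0.00000 + 0.00000j  product -0.00000 - 0.00000j
  m=-5: Y*=-0.18862 - 0.29173j  Y=0.00001 - 0.00003j  product -0.00001 + 0.00000j
  m=-4: Y*=0.40942 - 0.20242j  Y=0.00006 + 0.00050j  product 0.00012 + 0.00019j
  m=-3: Y*=0.08356 + 0.23297j  Y=-0.00303 - 0.00581j  product 0.00110 - 0.00119j
  m=-2: Y*=0.20866 - 0.04876j  Y=0.04507 + 0.04004j  product 0.01136 + 0.00616j
  m=-1: Y*=0.04090 + 0.35475j  Y=-0.32915 - 0.12509j  product 0.03091 - 0.12188j
  m=+0: Y*=0.11309 + 0.00000j  Y=0.96868 + 0.00000j  product 0.10955 + 0.00000j
  m=+1: Y*=-0.04090 + 0.35475j  Y=0.32915 - 0.12509j  product 0.03091 + 0.12188j
  m=+2: Y*=0.20866 + 0.04876j  Y=0.04507 - 0.04004j  product 0.01136 - 0.00616j
  m=+3: Y*=-0.08356 + 0.23297j  Y=0.00303 - 0.00581j  product 0.00110 + 0.00119j
  m=+4: Y*=0.40942 + 0.20242j  Y=0.00006 - 0.00050j  product 0.00012 - 0.00019j
  m=+5: Y*=0.18862 - 0.29173j  Y=-0.00001 - 0.00003j  product -0.00001 - 0.00000j
  m=+6: Y*=-0.12149 - 0.10001j  Y=-0.00000 - 0.00000j  product -0.00000 + 0.00000j
  m=+7: Y*=-0.02968 + 0.02863j  Y=-0.00000 - 0.00000j  product 0.00000 - 0.00000j
Σ over m = 0.19652 + 0.00000j; ×(4π/15) → 0.16464 + 0.00000j. Real part: 0.164636

0.164636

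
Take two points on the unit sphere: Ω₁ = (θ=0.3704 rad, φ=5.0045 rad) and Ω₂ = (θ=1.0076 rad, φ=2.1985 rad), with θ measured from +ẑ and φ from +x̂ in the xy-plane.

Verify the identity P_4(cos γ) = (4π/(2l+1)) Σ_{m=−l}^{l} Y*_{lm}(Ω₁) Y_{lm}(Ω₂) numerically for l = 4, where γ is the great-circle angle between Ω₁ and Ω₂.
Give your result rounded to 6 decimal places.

0.219996

Term-by-term m-sum for l=4 (normalisation 4π/9 = 1.396263):
  m=-4: Y*=+0.002975+0.006992i  Y=-0.182679-0.133412i  product +0.000389-0.001674i
  m=-3: Y*=-0.042527+0.035419i  Y=+0.384443-0.124129i  product -0.011953+0.018895i
  m=-2: Y*=-0.185846-0.122885i  Y=-0.073837+0.226301i  product +0.041531-0.032984i
  m=-1: Y*=+0.141719-0.471278i  Y=+0.126017+0.173673i  product +0.099707-0.034776i
  m=+0: Y*=+0.355391-0.000000i  Y=-0.286417+0.000000i  product -0.101790+0.000000i
  m=+1: Y*=-0.141719-0.471278i  Y=-0.126017+0.173673i  product +0.099707+0.034776i
  m=+2: Y*=-0.185846+0.122885i  Y=-0.073837-0.226301i  product +0.041531+0.032984i
  m=+3: Y*=+0.042527+0.035419i  Y=-0.384443-0.124129i  product -0.011953-0.018895i
  m=+4: Y*=+0.002975-0.006992i  Y=-0.182679+0.133412i  product +0.000389+0.001674i
Accumulated sum +0.157560-0.000000i; after 4π/(2l+1) scaling, +0.219996-0.000000i ⇒ P_4 = 0.219996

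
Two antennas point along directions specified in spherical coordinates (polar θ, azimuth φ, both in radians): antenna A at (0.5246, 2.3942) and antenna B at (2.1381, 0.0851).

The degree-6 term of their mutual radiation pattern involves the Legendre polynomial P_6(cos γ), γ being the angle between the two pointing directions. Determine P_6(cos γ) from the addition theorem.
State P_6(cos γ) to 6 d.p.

-0.279060

Term-by-term m-sum for l=6 (normalisation 4π/13 = 0.966644):
  m=-6: (-0.001724, 0.007430) × (0.151642, -0.084942) = (0.000370, 0.001273)  (running Σ = (0.000370, 0.001273))
  m=-5: (0.037801, -0.025605) × (-0.349433, 0.158358) = (-0.009154, 0.014933)  (running Σ = (-0.008785, 0.016206))
  m=-4: (-0.160701, -0.024620) × (0.370253, -0.131139) = (-0.062729, 0.011958)  (running Σ = (-0.071513, 0.028165))
  m=-3: (0.230938, 0.290668) × (-0.035819, 0.009349) = (-0.010989, -0.008252)  (running Σ = (-0.082503, 0.019912))
  m=-2: (0.037446, -0.491690) × (-0.330140, 0.056739) = (0.015535, 0.164451)  (running Σ = (-0.066967, 0.184363))
  m=-1: (-0.136968, 0.126934) × (0.169494, -0.014459) = (-0.021380, 0.023495)  (running Σ = (-0.088347, 0.207858))
  m=0: (-0.381643, -0.000000) × (0.293457, 0.000000) = (-0.111996, -0.000000)  (running Σ = (-0.200343, 0.207858))
  m=1: (0.136968, 0.126934) × (-0.169494, -0.014459) = (-0.021380, -0.023495)  (running Σ = (-0.221723, 0.184363))
  m=2: (0.037446, 0.491690) × (-0.330140, -0.056739) = (0.015535, -0.164451)  (running Σ = (-0.206188, 0.019912))
  m=3: (-0.230938, 0.290668) × (0.035819, 0.009349) = (-0.010989, 0.008252)  (running Σ = (-0.217177, 0.028165))
  m=4: (-0.160701, 0.024620) × (0.370253, 0.131139) = (-0.062729, -0.011958)  (running Σ = (-0.279905, 0.016206))
  m=5: (-0.037801, -0.025605) × (0.349433, 0.158358) = (-0.009154, -0.014933)  (running Σ = (-0.289060, 0.001273))
  m=6: (-0.001724, -0.007430) × (0.151642, 0.084942) = (0.000370, -0.001273)  (running Σ = (-0.288690, 0.000000))
Σ over m = (-0.288690, 0.000000); ×(4π/13) → (-0.279060, 0.000000). Real part: -0.279060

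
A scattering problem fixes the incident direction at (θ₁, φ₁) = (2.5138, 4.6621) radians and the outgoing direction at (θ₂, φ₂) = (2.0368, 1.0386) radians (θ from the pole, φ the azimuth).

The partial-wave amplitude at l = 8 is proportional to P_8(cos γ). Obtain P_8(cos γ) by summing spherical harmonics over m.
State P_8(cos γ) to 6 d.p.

Summing Y*_{l m}(θ₁,φ₁)·Y_{l m}(θ₂,φ₂) over m ∈ [−8, 8]; prefactor 4π/(2·8+1) = 0.739198:
  term(m=-8) = (-0.001154, -0.001000)   from Y*(Ω₁)=(0.006718, -0.002859), Y(Ω₂)=(-0.091872, -0.187873)
  term(m=-7) = (0.016479, 0.003889)   from Y*(Ω₁)=(-0.013875, -0.037774), Y(Ω₂)=(-0.231901, 0.351054)
  term(m=-6) = (-0.051295, 0.013106)   from Y*(Ω₁)=(-0.130238, 0.040535), Y(Ω₂)=(0.387631, 0.020014)
  term(m=-5) = (0.001375, -0.001236)   from Y*(Ω₁)=(0.078124, 0.304124), Y(Ω₂)=(-0.002722, -0.005222)
  term(m=-4) = (0.057487, -0.154208)   from Y*(Ω₁)=(0.467779, -0.095387), Y(Ω₂)=(0.182527, -0.292440)
  term(m=-3) = (0.008911, 0.070876)   from Y*(Ω₁)=(-0.058176, -0.382680), Y(Ω₂)=(-0.184487, -0.004759)
  term(m=-2) = (-0.009092, -0.013093)   from Y*(Ω₁)=(0.060970, -0.006153), Y(Ω₂)=(-0.126174, -0.227486)
  term(m=-1) = (0.089162, 0.046635)   from Y*(Ω₁)=(-0.020923, -0.415697), Y(Ω₂)=(-0.122670, 0.208313)
  term(m=+0) = (0.017032, 0.000000)   from Y*(Ω₁)=(-0.074757, -0.000000), Y(Ω₂)=(-0.227837, 0.000000)
  term(m=+1) = (0.089162, -0.046635)   from Y*(Ω₁)=(0.020923, -0.415697), Y(Ω₂)=(0.122670, 0.208313)
  term(m=+2) = (-0.009092, 0.013093)   from Y*(Ω₁)=(0.060970, 0.006153), Y(Ω₂)=(-0.126174, 0.227486)
  term(m=+3) = (0.008911, -0.070876)   from Y*(Ω₁)=(0.058176, -0.382680), Y(Ω₂)=(0.184487, -0.004759)
  term(m=+4) = (0.057487, 0.154208)   from Y*(Ω₁)=(0.467779, 0.095387), Y(Ω₂)=(0.182527, 0.292440)
  term(m=+5) = (0.001375, 0.001236)   from Y*(Ω₁)=(-0.078124, 0.304124), Y(Ω₂)=(0.002722, -0.005222)
  term(m=+6) = (-0.051295, -0.013106)   from Y*(Ω₁)=(-0.130238, -0.040535), Y(Ω₂)=(0.387631, -0.020014)
  term(m=+7) = (0.016479, -0.003889)   from Y*(Ω₁)=(0.013875, -0.037774), Y(Ω₂)=(0.231901, 0.351054)
  term(m=+8) = (-0.001154, 0.001000)   from Y*(Ω₁)=(0.006718, 0.002859), Y(Ω₂)=(-0.091872, 0.187873)
Accumulated sum (0.240777, -0.000000); after 4π/(2l+1) scaling, (0.177982, -0.000000) ⇒ P_8 = 0.177982

0.177982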